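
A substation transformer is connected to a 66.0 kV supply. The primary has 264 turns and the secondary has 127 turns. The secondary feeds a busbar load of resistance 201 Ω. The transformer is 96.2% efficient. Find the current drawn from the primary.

V_s = 66000 × 127/264 = 31750 V.
I_s = V_s/R = 31750/201 = 157.96 A.
P_out = V_s I_s = 31750 × 157.96 = 5.0152×10^6 W.
P_in = P_out/η = 5.0152×10^6/0.962 = 5.2133×10^6 W.
I_p = P_in/V_p = 5.2133×10^6/66000 = 79.0 A.

I_p ≈ 79.0 A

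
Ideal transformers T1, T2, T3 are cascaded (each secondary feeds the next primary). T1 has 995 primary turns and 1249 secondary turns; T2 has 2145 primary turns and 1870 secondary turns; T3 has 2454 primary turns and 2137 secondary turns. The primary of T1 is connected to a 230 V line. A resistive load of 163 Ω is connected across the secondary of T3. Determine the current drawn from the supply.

After T1: V = 230.00 × 1249/995 = 288.71 V.
After T2: V = 288.71 × 1870/2145 = 251.70 V.
After T3: V = 251.70 × 2137/2454 = 219.19 V.
I_load = 219.19/163 = 1.3447 A, so P_out = 219.19 × 1.3447 = 294.74 W.
All ideal ⇒ P_in = P_out, so I_supply = 294.74/230 = 1.28 A.

I_supply ≈ 1.28 A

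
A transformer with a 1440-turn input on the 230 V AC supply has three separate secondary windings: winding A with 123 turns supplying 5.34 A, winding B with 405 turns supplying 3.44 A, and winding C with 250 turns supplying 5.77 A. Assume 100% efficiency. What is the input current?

V_A = 230 × 123/1440 = 19.646 V; V_B = 230 × 405/1440 = 64.688 V; V_C = 230 × 250/1440 = 39.931 V.
P_out = V_A I_A + V_B I_B + V_C I_C = 19.646×5.34 + 64.688×3.44 + 39.931×5.77 = 104.91 + 222.53 + 230.40 = 557.83 W.
Ideal ⇒ P_in = P_out, so I_in = P_out/V_in = 557.83/230 = 2.43 A.

I_in ≈ 2.43 A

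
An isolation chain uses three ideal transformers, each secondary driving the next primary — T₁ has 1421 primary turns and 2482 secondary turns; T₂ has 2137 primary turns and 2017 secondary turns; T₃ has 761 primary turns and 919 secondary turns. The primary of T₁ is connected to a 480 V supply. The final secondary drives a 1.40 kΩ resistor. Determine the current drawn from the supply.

After T₁: V = 480.00 × 2482/1421 = 838.40 V.
After T₂: V = 838.40 × 2017/2137 = 791.32 V.
After T₃: V = 791.32 × 919/761 = 955.61 V.
I_load = 955.61/1400 = 0.68258 A, so P_out = 955.61 × 0.68258 = 652.28 W.
All ideal ⇒ P_in = P_out, so I_supply = 652.28/480 = 1.36 A.

I_supply ≈ 1.36 A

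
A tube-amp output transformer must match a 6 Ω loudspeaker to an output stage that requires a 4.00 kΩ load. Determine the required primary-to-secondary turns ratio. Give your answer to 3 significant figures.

N_p/N_s ≈ 25.8

Z_p/Z_s = (N_p/N_s)², so N_p/N_s = √(4000/6) = √667 = 25.8.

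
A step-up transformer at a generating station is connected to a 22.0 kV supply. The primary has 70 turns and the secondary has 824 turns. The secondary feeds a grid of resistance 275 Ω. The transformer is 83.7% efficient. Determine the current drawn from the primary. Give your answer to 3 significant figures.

V_s = 22000 × 824/70 = 258970 V.
I_s = V_s/R = 258970/275 = 941.71 A.
P_out = V_s I_s = 258970 × 941.71 = 2.4388×10^8 W.
P_in = P_out/η = 2.4388×10^8/0.837 = 2.9137×10^8 W.
I_p = P_in/V_p = 2.9137×10^8/22000 = 13200 A.

I_p ≈ 13200 A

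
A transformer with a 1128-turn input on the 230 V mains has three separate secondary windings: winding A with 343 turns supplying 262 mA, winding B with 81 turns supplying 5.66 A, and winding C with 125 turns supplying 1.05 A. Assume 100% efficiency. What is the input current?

V_A = 230 × 343/1128 = 69.938 V; V_B = 230 × 81/1128 = 16.516 V; V_C = 230 × 125/1128 = 25.488 V.
P_out = V_A I_A + V_B I_B + V_C I_C = 69.938×0.262 + 16.516×5.66 + 25.488×1.05 = 18.324 + 93.480 + 26.762 = 138.57 W.
Ideal ⇒ P_in = P_out, so I_in = P_out/V_in = 138.57/230 = 0.602 A.

I_in ≈ 0.602 A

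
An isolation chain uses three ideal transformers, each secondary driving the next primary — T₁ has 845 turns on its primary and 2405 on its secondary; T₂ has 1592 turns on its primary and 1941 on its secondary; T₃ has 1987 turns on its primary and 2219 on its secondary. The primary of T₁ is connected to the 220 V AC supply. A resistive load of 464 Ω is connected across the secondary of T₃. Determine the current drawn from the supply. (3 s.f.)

Secondary of T₁: V = 220.00 × 2405/845 = 626.15 V.
Secondary of T₂: V = 626.15 × 1941/1592 = 763.42 V.
Secondary of T₃: V = 763.42 × 2219/1987 = 852.56 V.
I_load = 852.56/464 = 1.8374 A, so P_out = 852.56 × 1.8374 = 1566.5 W.
All ideal ⇒ P_in = P_out, so I_supply = 1566.5/220 = 7.12 A.

I_supply ≈ 7.12 A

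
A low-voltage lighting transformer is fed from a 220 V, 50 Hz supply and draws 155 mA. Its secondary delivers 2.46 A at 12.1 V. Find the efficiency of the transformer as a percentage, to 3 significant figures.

P_in = 220 × 0.155 = 34.1000 W.
P_out = 12.1 × 2.46 = 29.7660 W.
η = P_out/P_in = 29.7660/34.1000 = 0.873.

η ≈ 87.3%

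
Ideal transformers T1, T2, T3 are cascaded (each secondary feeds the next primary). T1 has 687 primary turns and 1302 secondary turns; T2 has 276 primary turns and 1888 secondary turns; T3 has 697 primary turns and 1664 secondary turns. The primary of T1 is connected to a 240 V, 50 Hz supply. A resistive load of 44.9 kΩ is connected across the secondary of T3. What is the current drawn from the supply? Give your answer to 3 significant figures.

I_supply ≈ 5.12 A

After T1: V = 240.00 × 1302/687 = 454.85 V.
After T2: V = 454.85 × 1888/276 = 3111.4 V.
After T3: V = 3111.4 × 1664/697 = 7428.1 V.
I_load = 7428.1/44900 = 0.16544 A, so P_out = 7428.1 × 0.16544 = 1228.9 W.
All ideal ⇒ P_in = P_out, so I_supply = 1228.9/240 = 5.12 A.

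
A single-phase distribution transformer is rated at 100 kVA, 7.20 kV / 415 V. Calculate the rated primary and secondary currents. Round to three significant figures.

I_p = S/V_p = 100000/7200 = 13.9 A.
I_s = S/V_s = 100000/415 = 241 A.

I_p ≈ 13.9 A, I_s ≈ 241 A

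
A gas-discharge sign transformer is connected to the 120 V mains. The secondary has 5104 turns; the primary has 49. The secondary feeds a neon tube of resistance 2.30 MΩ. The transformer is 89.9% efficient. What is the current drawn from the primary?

I_p ≈ 0.630 A

V_s = 120 × 5104/49 = 12500 V.
I_s = V_s/R = 12500/(2.30×10^6) = 0.0054346 A.
P_out = V_s I_s = 12500 × 0.0054346 = 67.930 W.
P_in = P_out/η = 67.930/0.899 = 75.562 W.
I_p = P_in/V_p = 75.562/120 = 0.630 A.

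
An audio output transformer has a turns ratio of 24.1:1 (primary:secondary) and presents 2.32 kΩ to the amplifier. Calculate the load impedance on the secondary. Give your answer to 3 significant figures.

Z_s ≈ 3.99 Ω

Z_s = Z_p/(N_p/N_s)² = 2320/24.1² = 3.99 Ω.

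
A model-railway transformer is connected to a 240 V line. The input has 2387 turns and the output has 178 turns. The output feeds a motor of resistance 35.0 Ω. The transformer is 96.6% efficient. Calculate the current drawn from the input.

I_in ≈ 0.0395 A

V_out = 240 × 178/2387 = 17.897 V.
I_out = V_out/R = 17.897/35.0 = 0.51134 A.
P_out = V_out I_out = 17.897 × 0.51134 = 9.1514 W.
P_in = P_out/η = 9.1514/0.966 = 9.4735 W.
I_in = P_in/V_in = 9.4735/240 = 0.0395 A.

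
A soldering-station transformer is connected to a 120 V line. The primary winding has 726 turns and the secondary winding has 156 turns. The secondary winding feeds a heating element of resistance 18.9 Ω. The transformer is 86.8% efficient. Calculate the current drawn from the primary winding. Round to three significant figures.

V_s = 120 × 156/726 = 25.785 V.
I_s = V_s/R = 25.785/18.9 = 1.3643 A.
P_out = V_s I_s = 25.785 × 1.3643 = 35.178 W.
P_in = P_out/η = 35.178/0.868 = 40.528 W.
I_p = P_in/V_p = 40.528/120 = 0.338 A.

I_p ≈ 0.338 A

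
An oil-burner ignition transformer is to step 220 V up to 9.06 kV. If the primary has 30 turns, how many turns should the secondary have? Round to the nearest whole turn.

N_s/N_p = V_s/V_p, so N_s = 30 × 9060/220 = 1235.5 ≈ 1235 turns.

N_s = 1235 turns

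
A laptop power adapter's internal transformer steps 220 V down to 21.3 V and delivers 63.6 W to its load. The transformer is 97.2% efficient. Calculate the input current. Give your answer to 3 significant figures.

P_in = P_out/η = 63.6/0.972 = 65.432 W.
I_in = P_in/V_in = 65.432/220 = 0.297 A.

I_in ≈ 0.297 A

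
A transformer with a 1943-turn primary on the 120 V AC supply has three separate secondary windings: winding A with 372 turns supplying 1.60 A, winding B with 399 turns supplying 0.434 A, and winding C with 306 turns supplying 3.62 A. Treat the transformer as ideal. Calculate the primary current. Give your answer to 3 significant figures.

I_p ≈ 0.966 A

V_A = 120 × 372/1943 = 22.975 V; V_B = 120 × 399/1943 = 24.642 V; V_C = 120 × 306/1943 = 18.899 V.
P_out = V_A I_A + V_B I_B + V_C I_C = 22.975×1.60 + 24.642×0.434 + 18.899×3.62 = 36.760 + 10.695 + 68.413 = 115.87 W.
Ideal ⇒ P_in = P_out, so I_p = P_out/V_p = 115.87/120 = 0.966 A.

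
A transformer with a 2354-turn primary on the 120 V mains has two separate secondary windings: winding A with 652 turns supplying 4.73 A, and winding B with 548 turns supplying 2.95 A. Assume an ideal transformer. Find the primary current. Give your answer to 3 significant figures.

I_p ≈ 2.00 A

V_A = 120 × 652/2354 = 33.237 V; V_B = 120 × 548/2354 = 27.935 V.
P_out = V_A I_A + V_B I_B = 33.237×4.73 + 27.935×2.95 = 157.21 + 82.410 = 239.62 W.
Ideal ⇒ P_in = P_out, so I_p = P_out/V_p = 239.62/120 = 2.00 A.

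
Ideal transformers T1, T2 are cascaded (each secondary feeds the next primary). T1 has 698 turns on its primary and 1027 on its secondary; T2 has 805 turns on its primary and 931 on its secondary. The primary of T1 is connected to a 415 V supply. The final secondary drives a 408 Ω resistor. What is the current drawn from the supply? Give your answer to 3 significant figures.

Secondary of T1: V = 415.00 × 1027/698 = 610.61 V.
Secondary of T2: V = 610.61 × 931/805 = 706.18 V.
I_load = 706.18/408 = 1.7308 A, so P_out = 706.18 × 1.7308 = 1222.3 W.
All ideal ⇒ P_in = P_out, so I_supply = 1222.3/415 = 2.95 A.

I_supply ≈ 2.95 A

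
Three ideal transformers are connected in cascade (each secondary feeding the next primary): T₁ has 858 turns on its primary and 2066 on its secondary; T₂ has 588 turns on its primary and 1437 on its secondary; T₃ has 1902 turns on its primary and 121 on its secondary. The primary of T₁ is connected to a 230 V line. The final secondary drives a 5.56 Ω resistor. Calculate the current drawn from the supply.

After T₁: V = 230.00 × 2066/858 = 553.82 V.
After T₂: V = 553.82 × 1437/588 = 1353.5 V.
After T₃: V = 1353.5 × 121/1902 = 86.104 V.
I_load = 86.104/5.56 = 15.486 A, so P_out = 86.104 × 15.486 = 1333.4 W.
All ideal ⇒ P_in = P_out, so I_supply = 1333.4/230 = 5.80 A.

I_supply ≈ 5.80 A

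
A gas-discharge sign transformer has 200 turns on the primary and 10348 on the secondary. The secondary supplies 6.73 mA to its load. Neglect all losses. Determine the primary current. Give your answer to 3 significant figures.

For an ideal transformer I_p/I_s = N_s/N_p, so I_p = 0.00673 × 10348/200 = 0.348 A.

I_p ≈ 0.348 A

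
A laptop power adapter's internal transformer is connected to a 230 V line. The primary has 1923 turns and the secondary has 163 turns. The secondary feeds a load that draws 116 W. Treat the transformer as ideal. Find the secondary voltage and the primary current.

V_s = V_p × N_s/N_p = 230 × 163/1923 = 19.496 V.
I_s = P/V_s = 116/19.496 = 5.9501 A.
I_p = I_s × N_s/N_p = 5.9501 × 163/1923 = 0.504 A.

V_s ≈ 19.5 V, I_p ≈ 0.504 A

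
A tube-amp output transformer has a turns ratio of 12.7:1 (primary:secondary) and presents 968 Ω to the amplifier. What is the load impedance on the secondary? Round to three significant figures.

Z_s ≈ 6.00 Ω

Z_s = Z_p/(N_p/N_s)² = 968/12.7² = 6.00 Ω.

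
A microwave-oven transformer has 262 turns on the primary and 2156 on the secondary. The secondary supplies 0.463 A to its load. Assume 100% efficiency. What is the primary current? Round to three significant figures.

For an ideal transformer I_p/I_s = N_s/N_p, so I_p = 0.463 × 2156/262 = 3.81 A.

I_p ≈ 3.81 A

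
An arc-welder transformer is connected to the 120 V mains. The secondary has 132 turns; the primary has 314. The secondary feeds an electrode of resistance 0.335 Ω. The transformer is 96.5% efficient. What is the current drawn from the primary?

I_p ≈ 65.6 A

V_s = 120 × 132/314 = 50.446 V.
I_s = V_s/R = 50.446/0.335 = 150.58 A.
P_out = V_s I_s = 50.446 × 150.58 = 7596.4 W.
P_in = P_out/η = 7596.4/0.965 = 7871.9 W.
I_p = P_in/V_p = 7871.9/120 = 65.6 A.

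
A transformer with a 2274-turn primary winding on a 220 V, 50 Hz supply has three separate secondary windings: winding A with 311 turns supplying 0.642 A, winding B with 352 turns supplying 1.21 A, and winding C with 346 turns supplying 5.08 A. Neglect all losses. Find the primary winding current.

I_p ≈ 1.05 A

V_A = 220 × 311/2274 = 30.088 V; V_B = 220 × 352/2274 = 34.055 V; V_C = 220 × 346/2274 = 33.474 V.
P_out = V_A I_A + V_B I_B + V_C I_C = 30.088×0.642 + 34.055×1.21 + 33.474×5.08 = 19.316 + 41.206 + 170.05 = 230.57 W.
Ideal ⇒ P_in = P_out, so I_p = P_out/V_p = 230.57/220 = 1.05 A.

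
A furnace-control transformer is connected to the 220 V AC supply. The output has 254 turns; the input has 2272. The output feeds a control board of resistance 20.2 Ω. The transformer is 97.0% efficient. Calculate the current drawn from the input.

V_out = 220 × 254/2272 = 24.595 V.
I_out = V_out/R = 24.595/20.2 = 1.2176 A.
P_out = V_out I_out = 24.595 × 1.2176 = 29.946 W.
P_in = P_out/η = 29.946/0.970 = 30.873 W.
I_in = P_in/V_in = 30.873/220 = 0.140 A.

I_in ≈ 0.140 A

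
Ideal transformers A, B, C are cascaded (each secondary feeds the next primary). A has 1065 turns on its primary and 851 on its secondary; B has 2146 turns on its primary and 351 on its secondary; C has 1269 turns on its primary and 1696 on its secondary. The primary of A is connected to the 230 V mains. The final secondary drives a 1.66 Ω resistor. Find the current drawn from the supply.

After A: V = 230.00 × 851/1065 = 183.78 V.
After B: V = 183.78 × 351/2146 = 30.060 V.
After C: V = 30.060 × 1696/1269 = 40.174 V.
I_load = 40.174/1.66 = 24.201 A, so P_out = 40.174 × 24.201 = 972.28 W.
All ideal ⇒ P_in = P_out, so I_supply = 972.28/230 = 4.23 A.

I_supply ≈ 4.23 A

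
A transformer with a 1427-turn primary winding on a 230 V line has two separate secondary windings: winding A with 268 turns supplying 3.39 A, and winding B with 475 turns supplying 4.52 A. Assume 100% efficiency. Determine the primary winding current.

V_A = 230 × 268/1427 = 43.196 V; V_B = 230 × 475/1427 = 76.559 V.
P_out = V_A I_A + V_B I_B = 43.196×3.39 + 76.559×4.52 = 146.43 + 346.05 = 492.48 W.
Ideal ⇒ P_in = P_out, so I_p = P_out/V_p = 492.48/230 = 2.14 A.

I_p ≈ 2.14 A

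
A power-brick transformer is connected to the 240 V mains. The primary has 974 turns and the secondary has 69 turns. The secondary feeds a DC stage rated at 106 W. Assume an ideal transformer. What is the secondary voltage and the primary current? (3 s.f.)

V_s ≈ 17.0 V, I_p ≈ 0.442 A

V_s = V_p × N_s/N_p = 240 × 69/974 = 17.002 V.
I_s = P/V_s = 106/17.002 = 6.2345 A.
I_p = I_s × N_s/N_p = 6.2345 × 69/974 = 0.442 A.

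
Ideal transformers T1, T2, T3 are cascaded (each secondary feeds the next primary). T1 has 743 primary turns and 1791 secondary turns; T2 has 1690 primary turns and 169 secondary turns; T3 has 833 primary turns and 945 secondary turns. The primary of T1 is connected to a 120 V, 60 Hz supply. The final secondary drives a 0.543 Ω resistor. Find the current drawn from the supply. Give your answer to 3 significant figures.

I_supply ≈ 16.5 A

After T1: V = 120.00 × 1791/743 = 289.26 V.
After T2: V = 289.26 × 169/1690 = 28.926 V.
After T3: V = 28.926 × 945/833 = 32.815 V.
I_load = 32.815/0.543 = 60.433 A, so P_out = 32.815 × 60.433 = 1983.1 W.
All ideal ⇒ P_in = P_out, so I_supply = 1983.1/120 = 16.5 A.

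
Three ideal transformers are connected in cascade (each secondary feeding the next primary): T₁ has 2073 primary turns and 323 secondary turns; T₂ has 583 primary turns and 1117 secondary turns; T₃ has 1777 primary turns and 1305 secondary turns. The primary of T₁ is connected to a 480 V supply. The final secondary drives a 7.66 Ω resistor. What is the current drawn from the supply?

I_supply ≈ 3.01 A

After T₁: V = 480.00 × 323/2073 = 74.790 V.
After T₂: V = 74.790 × 1117/583 = 143.29 V.
After T₃: V = 143.29 × 1305/1777 = 105.23 V.
I_load = 105.23/7.66 = 13.738 A, so P_out = 105.23 × 13.738 = 1445.7 W.
All ideal ⇒ P_in = P_out, so I_supply = 1445.7/480 = 3.01 A.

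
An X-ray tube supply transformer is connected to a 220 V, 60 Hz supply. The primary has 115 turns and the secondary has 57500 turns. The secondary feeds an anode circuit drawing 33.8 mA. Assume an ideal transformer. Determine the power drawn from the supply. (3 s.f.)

P ≈ 3720 W

I_p = I_s × N_s/N_p = 0.0338 × 57500/115 = 16.900 A.
P = V_p I_p = 220 × 16.900 = 3720 W.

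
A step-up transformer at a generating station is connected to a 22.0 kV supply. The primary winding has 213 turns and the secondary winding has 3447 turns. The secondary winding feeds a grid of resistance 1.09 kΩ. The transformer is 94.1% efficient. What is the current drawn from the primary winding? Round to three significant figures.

I_p ≈ 5620 A

V_s = 22000 × 3447/213 = 356030 V.
I_s = V_s/R = 356030/1090 = 326.63 A.
P_out = V_s I_s = 356030 × 326.63 = 1.1629×10^8 W.
P_in = P_out/η = 1.1629×10^8/0.941 = 1.2358×10^8 W.
I_p = P_in/V_p = 1.2358×10^8/22000 = 5620 A.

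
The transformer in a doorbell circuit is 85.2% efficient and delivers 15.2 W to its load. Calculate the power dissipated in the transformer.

P_in = P_out/η = 15.2/0.852 = 17.8404 W.
P_loss = P_in − P_out = 17.8404 − 15.2 = 2.64 W.

P_loss ≈ 2.64 W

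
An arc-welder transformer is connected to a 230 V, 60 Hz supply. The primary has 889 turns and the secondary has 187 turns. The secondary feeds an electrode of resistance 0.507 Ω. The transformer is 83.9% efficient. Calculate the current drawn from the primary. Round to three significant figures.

I_p ≈ 23.9 A

V_s = 230 × 187/889 = 48.380 V.
I_s = V_s/R = 48.380/0.507 = 95.424 A.
P_out = V_s I_s = 48.380 × 95.424 = 4616.7 W.
P_in = P_out/η = 4616.7/0.839 = 5502.6 W.
I_p = P_in/V_p = 5502.6/230 = 23.9 A.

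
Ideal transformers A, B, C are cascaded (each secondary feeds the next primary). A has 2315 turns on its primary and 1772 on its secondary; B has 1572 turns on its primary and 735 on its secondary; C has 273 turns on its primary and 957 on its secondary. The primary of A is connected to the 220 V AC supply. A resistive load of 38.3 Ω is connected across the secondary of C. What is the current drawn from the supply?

I_supply ≈ 9.04 A

Secondary of A: V = 220.00 × 1772/2315 = 168.40 V.
Secondary of B: V = 168.40 × 735/1572 = 78.735 V.
Secondary of C: V = 78.735 × 957/273 = 276.01 V.
I_load = 276.01/38.3 = 7.2064 A, so P_out = 276.01 × 7.2064 = 1989.0 W.
All ideal ⇒ P_in = P_out, so I_supply = 1989.0/220 = 9.04 A.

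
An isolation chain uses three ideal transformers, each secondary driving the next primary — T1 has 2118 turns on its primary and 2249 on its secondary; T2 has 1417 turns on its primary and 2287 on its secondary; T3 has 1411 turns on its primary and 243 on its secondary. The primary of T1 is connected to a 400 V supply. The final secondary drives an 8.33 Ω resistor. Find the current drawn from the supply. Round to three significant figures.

Secondary of T1: V = 400.00 × 2249/2118 = 424.74 V.
Secondary of T2: V = 424.74 × 2287/1417 = 685.52 V.
Secondary of T3: V = 685.52 × 243/1411 = 118.06 V.
I_load = 118.06/8.33 = 14.173 A, so P_out = 118.06 × 14.173 = 1673.2 W.
All ideal ⇒ P_in = P_out, so I_supply = 1673.2/400 = 4.18 A.

I_supply ≈ 4.18 A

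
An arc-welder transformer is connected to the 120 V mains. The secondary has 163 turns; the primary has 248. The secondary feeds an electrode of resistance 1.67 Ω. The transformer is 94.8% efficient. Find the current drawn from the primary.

V_s = 120 × 163/248 = 78.871 V.
I_s = V_s/R = 78.871/1.67 = 47.228 A.
P_out = V_s I_s = 78.871 × 47.228 = 3724.9 W.
P_in = P_out/η = 3724.9/0.948 = 3929.2 W.
I_p = P_in/V_p = 3929.2/120 = 32.7 A.

I_p ≈ 32.7 A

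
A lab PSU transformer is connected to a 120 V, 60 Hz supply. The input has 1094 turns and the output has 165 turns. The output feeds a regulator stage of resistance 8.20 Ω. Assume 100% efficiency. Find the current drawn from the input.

V_out = V_in × N_out/N_in = 120 × 165/1094 = 18.099 V.
I_out = V_out/R = 18.099/8.20 = 2.2072 A.
For an ideal transformer I_in N_in = I_out N_out, so I_in = 2.2072 × 165/1094 = 0.333 A.

I_in ≈ 0.333 A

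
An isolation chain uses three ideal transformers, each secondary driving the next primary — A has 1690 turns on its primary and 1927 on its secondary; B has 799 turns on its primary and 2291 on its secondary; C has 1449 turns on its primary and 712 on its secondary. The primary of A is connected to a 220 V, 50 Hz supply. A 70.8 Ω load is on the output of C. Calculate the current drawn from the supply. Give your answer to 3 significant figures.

After A: V = 220.00 × 1927/1690 = 250.85 V.
After B: V = 250.85 × 2291/799 = 719.28 V.
After C: V = 719.28 × 712/1449 = 353.43 V.
I_load = 353.43/70.8 = 4.9920 A, so P_out = 353.43 × 4.9920 = 1764.3 W.
All ideal ⇒ P_in = P_out, so I_supply = 1764.3/220 = 8.02 A.

I_supply ≈ 8.02 A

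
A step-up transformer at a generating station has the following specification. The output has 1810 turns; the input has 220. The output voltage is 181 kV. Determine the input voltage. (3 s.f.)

V_in/V_out = N_in/N_out, so V_in = 181000 × 220/1810 = 22000 V.

V_in ≈ 22000 V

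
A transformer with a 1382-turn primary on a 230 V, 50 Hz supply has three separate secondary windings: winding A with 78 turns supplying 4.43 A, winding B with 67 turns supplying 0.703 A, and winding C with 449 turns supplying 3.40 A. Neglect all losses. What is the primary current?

I_p ≈ 1.39 A

V_A = 230 × 78/1382 = 12.981 V; V_B = 230 × 67/1382 = 11.151 V; V_C = 230 × 449/1382 = 74.725 V.
P_out = V_A I_A + V_B I_B + V_C I_C = 12.981×4.43 + 11.151×0.703 + 74.725×3.40 = 57.507 + 7.8388 + 254.07 = 319.41 W.
Ideal ⇒ P_in = P_out, so I_p = P_out/V_p = 319.41/230 = 1.39 A.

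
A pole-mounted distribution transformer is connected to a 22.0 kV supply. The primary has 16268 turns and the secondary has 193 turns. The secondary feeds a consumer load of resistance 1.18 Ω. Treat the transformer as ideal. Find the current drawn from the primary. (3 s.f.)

I_p ≈ 2.62 A

V_s = V_p × N_s/N_p = 22000 × 193/16268 = 261.00 V.
I_s = V_s/R = 261.00/1.18 = 221.19 A.
For an ideal transformer I_p N_p = I_s N_s, so I_p = 221.19 × 193/16268 = 2.62 A.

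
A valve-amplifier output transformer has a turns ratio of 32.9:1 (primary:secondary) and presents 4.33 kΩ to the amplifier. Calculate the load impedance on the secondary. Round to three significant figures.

Z_s ≈ 4.00 Ω

Z_s = Z_p/(N_p/N_s)² = 4330/32.9² = 4.00 Ω.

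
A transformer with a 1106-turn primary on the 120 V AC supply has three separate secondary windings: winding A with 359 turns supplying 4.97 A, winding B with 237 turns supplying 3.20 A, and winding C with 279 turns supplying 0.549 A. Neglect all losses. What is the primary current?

V_A = 120 × 359/1106 = 38.951 V; V_B = 120 × 237/1106 = 25.714 V; V_C = 120 × 279/1106 = 30.271 V.
P_out = V_A I_A + V_B I_B + V_C I_C = 38.951×4.97 + 25.714×3.20 + 30.271×0.549 = 193.59 + 82.286 + 16.619 = 292.49 W.
Ideal ⇒ P_in = P_out, so I_p = P_out/V_p = 292.49/120 = 2.44 A.

I_p ≈ 2.44 A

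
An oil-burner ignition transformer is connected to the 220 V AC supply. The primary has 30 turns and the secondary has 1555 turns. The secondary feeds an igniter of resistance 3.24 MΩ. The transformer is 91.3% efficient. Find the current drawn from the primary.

V_s = 220 × 1555/30 = 11403 V.
I_s = V_s/R = 11403/(3.24×10^6) = 0.0035195 A.
P_out = V_s I_s = 11403 × 0.0035195 = 40.135 W.
P_in = P_out/η = 40.135/0.913 = 43.959 W.
I_p = P_in/V_p = 43.959/220 = 0.200 A.

I_p ≈ 0.200 A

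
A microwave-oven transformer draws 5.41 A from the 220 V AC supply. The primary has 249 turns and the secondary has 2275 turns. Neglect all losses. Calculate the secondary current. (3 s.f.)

I_s/I_p = N_p/N_s, so I_s = 5.41 × 249/2275 = 0.592 A.

I_s ≈ 0.592 A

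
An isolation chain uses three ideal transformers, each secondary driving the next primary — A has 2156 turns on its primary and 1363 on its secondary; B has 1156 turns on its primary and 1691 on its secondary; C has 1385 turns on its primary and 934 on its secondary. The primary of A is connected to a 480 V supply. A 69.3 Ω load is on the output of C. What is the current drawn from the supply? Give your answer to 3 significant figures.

I_supply ≈ 2.69 A

Secondary of A: V = 480.00 × 1363/2156 = 303.45 V.
Secondary of B: V = 303.45 × 1691/1156 = 443.89 V.
Secondary of C: V = 443.89 × 934/1385 = 299.34 V.
I_load = 299.34/69.3 = 4.3195 A, so P_out = 299.34 × 4.3195 = 1293.0 W.
All ideal ⇒ P_in = P_out, so I_supply = 1293.0/480 = 2.69 A.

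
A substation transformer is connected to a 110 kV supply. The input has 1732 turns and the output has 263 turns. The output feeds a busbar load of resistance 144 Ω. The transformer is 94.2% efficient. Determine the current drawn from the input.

I_in ≈ 18.7 A

V_out = 110000 × 263/1732 = 16703 V.
I_out = V_out/R = 16703/144 = 115.99 A.
P_out = V_out I_out = 16703 × 115.99 = 1.9375×10^6 W.
P_in = P_out/η = 1.9375×10^6/0.942 = 2.0568×10^6 W.
I_in = P_in/V_in = 2.0568×10^6/110000 = 18.7 A.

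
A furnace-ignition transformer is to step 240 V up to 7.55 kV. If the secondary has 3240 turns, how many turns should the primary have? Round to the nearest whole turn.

N_p = 103 turns

N_p/N_s = V_p/V_s, so N_p = 3240 × 240/7550 = 103.0 ≈ 103 turns.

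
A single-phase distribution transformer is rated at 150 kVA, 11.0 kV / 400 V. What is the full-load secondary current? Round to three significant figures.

I_s ≈ 375 A

I_s = S/V_s = 150000/400 = 375 A.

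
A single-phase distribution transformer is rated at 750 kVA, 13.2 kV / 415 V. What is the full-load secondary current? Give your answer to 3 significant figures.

I_s = S/V_s = 750000/415 = 1810 A.

I_s ≈ 1810 A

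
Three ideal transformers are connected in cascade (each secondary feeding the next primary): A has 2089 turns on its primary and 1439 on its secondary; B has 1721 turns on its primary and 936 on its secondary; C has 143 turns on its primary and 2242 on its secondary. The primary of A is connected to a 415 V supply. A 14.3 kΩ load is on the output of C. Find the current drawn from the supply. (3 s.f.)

Secondary of A: V = 415.00 × 1439/2089 = 285.87 V.
Secondary of B: V = 285.87 × 936/1721 = 155.48 V.
Secondary of C: V = 155.48 × 2242/143 = 2437.6 V.
I_load = 2437.6/14300 = 0.17046 A, so P_out = 2437.6 × 0.17046 = 415.52 W.
All ideal ⇒ P_in = P_out, so I_supply = 415.52/415 = 1.00 A.

I_supply ≈ 1.00 A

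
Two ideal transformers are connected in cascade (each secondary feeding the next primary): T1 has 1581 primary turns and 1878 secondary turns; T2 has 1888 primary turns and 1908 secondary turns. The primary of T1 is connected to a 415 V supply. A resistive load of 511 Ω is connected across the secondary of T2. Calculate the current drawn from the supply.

I_supply ≈ 1.17 A

After T1: V = 415.00 × 1878/1581 = 492.96 V.
After T2: V = 492.96 × 1908/1888 = 498.18 V.
I_load = 498.18/511 = 0.97492 A, so P_out = 498.18 × 0.97492 = 485.69 W.
All ideal ⇒ P_in = P_out, so I_supply = 485.69/415 = 1.17 A.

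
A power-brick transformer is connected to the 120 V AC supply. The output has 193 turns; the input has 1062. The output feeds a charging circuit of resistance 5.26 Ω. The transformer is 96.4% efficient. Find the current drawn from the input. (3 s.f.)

I_in ≈ 0.782 A

V_out = 120 × 193/1062 = 21.808 V.
I_out = V_out/R = 21.808/5.26 = 4.1460 A.
P_out = V_out I_out = 21.808 × 4.1460 = 90.415 W.
P_in = P_out/η = 90.415/0.964 = 93.792 W.
I_in = P_in/V_in = 93.792/120 = 0.782 A.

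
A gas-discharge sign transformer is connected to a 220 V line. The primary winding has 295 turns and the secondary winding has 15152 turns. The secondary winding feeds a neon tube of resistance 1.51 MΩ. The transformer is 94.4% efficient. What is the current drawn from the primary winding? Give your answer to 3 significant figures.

V_s = 220 × 15152/295 = 11300 V.
I_s = V_s/R = 11300/(1.51×10^6) = 0.0074833 A.
P_out = V_s I_s = 11300 × 0.0074833 = 84.560 W.
P_in = P_out/η = 84.560/0.944 = 89.576 W.
I_p = P_in/V_p = 89.576/220 = 0.407 A.

I_p ≈ 0.407 A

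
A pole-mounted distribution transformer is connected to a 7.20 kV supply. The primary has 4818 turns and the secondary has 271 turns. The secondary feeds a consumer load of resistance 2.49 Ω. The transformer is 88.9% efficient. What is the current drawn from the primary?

V_s = 7200 × 271/4818 = 404.98 V.
I_s = V_s/R = 404.98/2.49 = 162.64 A.
P_out = V_s I_s = 404.98 × 162.64 = 65867 W.
P_in = P_out/η = 65867/0.889 = 74092 W.
I_p = P_in/V_p = 74092/7200 = 10.3 A.

I_p ≈ 10.3 A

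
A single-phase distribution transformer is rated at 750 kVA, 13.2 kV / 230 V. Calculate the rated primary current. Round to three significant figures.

I_p ≈ 56.8 A

I_p = S/V_p = 750000/13200 = 56.8 A.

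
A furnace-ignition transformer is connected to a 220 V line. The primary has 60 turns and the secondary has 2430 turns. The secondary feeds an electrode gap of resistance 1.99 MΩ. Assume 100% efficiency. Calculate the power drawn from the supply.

P ≈ 39.9 W

V_s = V_p × N_s/N_p = 220 × 2430/60 = 8910.0 V.
I_s = V_s/R = 8910.0/(1.99×10^6) = 0.0044774 A.
I_p = I_s × N_s/N_p = 0.0044774 × 2430/60 = 0.18133 A.
P = V_p I_p = 220 × 0.18133 = 39.9 W.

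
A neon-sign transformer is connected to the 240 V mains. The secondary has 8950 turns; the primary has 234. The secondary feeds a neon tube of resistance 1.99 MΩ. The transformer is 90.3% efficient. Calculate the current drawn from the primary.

I_p ≈ 0.195 A

V_s = 240 × 8950/234 = 9179.5 V.
I_s = V_s/R = 9179.5/(1.99×10^6) = 0.0046128 A.
P_out = V_s I_s = 9179.5 × 0.0046128 = 42.343 W.
P_in = P_out/η = 42.343/0.903 = 46.892 W.
I_p = P_in/V_p = 46.892/240 = 0.195 A.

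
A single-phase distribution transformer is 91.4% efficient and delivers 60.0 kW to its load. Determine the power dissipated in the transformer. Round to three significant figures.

P_in = P_out/η = 60000/0.914 = 65645.5 W.
P_loss = P_in − P_out = 65645.5 − 60000 = 5650 W.

P_loss ≈ 5650 W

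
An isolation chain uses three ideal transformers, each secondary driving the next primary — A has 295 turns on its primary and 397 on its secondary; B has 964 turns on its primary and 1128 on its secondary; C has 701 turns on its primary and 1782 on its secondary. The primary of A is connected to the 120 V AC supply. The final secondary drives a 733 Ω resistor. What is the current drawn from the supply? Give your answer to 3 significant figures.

After A: V = 120.00 × 397/295 = 161.49 V.
After B: V = 161.49 × 1128/964 = 188.97 V.
After C: V = 188.97 × 1782/701 = 480.37 V.
I_load = 480.37/733 = 0.65534 A, so P_out = 480.37 × 0.65534 = 314.80 W.
All ideal ⇒ P_in = P_out, so I_supply = 314.80/120 = 2.62 A.

I_supply ≈ 2.62 A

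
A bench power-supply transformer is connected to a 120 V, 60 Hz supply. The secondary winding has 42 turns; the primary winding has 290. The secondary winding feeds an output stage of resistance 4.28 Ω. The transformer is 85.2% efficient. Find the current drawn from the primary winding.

V_s = 120 × 42/290 = 17.379 V.
I_s = V_s/R = 17.379/4.28 = 4.0606 A.
P_out = V_s I_s = 17.379 × 4.0606 = 70.570 W.
P_in = P_out/η = 70.570/0.852 = 82.829 W.
I_p = P_in/V_p = 82.829/120 = 0.690 A.

I_p ≈ 0.690 A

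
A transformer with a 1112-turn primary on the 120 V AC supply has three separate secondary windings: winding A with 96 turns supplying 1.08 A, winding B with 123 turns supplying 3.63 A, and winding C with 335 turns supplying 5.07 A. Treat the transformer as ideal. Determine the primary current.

V_A = 120 × 96/1112 = 10.360 V; V_B = 120 × 123/1112 = 13.273 V; V_C = 120 × 335/1112 = 36.151 V.
P_out = V_A I_A + V_B I_B + V_C I_C = 10.360×1.08 + 13.273×3.63 + 36.151×5.07 = 11.188 + 48.182 + 183.29 = 242.66 W.
Ideal ⇒ P_in = P_out, so I_p = P_out/V_p = 242.66/120 = 2.02 A.

I_p ≈ 2.02 A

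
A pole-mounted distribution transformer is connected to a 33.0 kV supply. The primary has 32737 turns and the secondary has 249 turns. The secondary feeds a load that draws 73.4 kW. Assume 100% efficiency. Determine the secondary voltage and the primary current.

V_s = V_p × N_s/N_p = 33000 × 249/32737 = 251.00 V.
I_s = P/V_s = 73400/251.00 = 292.43 A.
I_p = I_s × N_s/N_p = 292.43 × 249/32737 = 2.22 A.

V_s ≈ 251 V, I_p ≈ 2.22 A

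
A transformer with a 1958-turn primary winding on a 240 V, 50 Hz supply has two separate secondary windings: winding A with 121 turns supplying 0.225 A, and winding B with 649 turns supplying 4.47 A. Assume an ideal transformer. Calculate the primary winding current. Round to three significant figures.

I_p ≈ 1.50 A

V_A = 240 × 121/1958 = 14.831 V; V_B = 240 × 649/1958 = 79.551 V.
P_out = V_A I_A + V_B I_B = 14.831×0.225 + 79.551×4.47 = 3.3371 + 355.59 = 358.93 W.
Ideal ⇒ P_in = P_out, so I_p = P_out/V_p = 358.93/240 = 1.50 A.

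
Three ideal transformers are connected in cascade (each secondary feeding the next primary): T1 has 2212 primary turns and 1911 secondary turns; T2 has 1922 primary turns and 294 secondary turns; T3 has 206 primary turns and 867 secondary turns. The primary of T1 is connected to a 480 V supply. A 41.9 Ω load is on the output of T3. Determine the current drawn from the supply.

I_supply ≈ 3.54 A

Secondary of T1: V = 480.00 × 1911/2212 = 414.68 V.
Secondary of T2: V = 414.68 × 294/1922 = 63.432 V.
Secondary of T3: V = 63.432 × 867/206 = 266.97 V.
I_load = 266.97/41.9 = 6.3716 A, so P_out = 266.97 × 6.3716 = 1701.0 W.
All ideal ⇒ P_in = P_out, so I_supply = 1701.0/480 = 3.54 A.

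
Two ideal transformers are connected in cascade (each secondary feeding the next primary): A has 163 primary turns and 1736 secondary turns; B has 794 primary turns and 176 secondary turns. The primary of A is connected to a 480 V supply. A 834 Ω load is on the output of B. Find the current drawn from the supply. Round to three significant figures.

I_supply ≈ 3.21 A

After A: V = 480.00 × 1736/163 = 5112.1 V.
After B: V = 5112.1 × 176/794 = 1133.2 V.
I_load = 1133.2/834 = 1.3587 A, so P_out = 1133.2 × 1.3587 = 1539.7 W.
All ideal ⇒ P_in = P_out, so I_supply = 1539.7/480 = 3.21 A.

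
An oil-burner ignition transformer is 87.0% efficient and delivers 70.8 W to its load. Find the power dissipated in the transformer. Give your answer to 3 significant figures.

P_loss ≈ 10.6 W

P_in = P_out/η = 70.8/0.870 = 81.3793 W.
P_loss = P_in − P_out = 81.3793 − 70.8 = 10.6 W.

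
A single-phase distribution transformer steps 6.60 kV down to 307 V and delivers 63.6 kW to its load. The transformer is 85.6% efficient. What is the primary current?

I_p ≈ 11.3 A

P_in = P_out/η = 63600/0.856 = 74299 W.
I_p = P_in/V_p = 74299/6600 = 11.3 A.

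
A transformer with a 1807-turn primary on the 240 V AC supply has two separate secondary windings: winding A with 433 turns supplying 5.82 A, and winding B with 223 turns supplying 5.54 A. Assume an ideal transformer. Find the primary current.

I_p ≈ 2.08 A

V_A = 240 × 433/1807 = 57.510 V; V_B = 240 × 223/1807 = 29.618 V.
P_out = V_A I_A + V_B I_B = 57.510×5.82 + 29.618×5.54 = 334.71 + 164.08 = 498.79 W.
Ideal ⇒ P_in = P_out, so I_p = P_out/V_p = 498.79/240 = 2.08 A.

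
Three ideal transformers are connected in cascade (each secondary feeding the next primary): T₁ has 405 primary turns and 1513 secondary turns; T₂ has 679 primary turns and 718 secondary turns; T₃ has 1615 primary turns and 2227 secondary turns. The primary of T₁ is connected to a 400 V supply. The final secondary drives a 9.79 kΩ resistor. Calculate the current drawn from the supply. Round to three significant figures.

Secondary of T₁: V = 400.00 × 1513/405 = 1494.3 V.
Secondary of T₂: V = 1494.3 × 718/679 = 1580.2 V.
Secondary of T₃: V = 1580.2 × 2227/1615 = 2178.9 V.
I_load = 2178.9/9790 = 0.22257 A, so P_out = 2178.9 × 0.22257 = 484.96 W.
All ideal ⇒ P_in = P_out, so I_supply = 484.96/400 = 1.21 A.

I_supply ≈ 1.21 A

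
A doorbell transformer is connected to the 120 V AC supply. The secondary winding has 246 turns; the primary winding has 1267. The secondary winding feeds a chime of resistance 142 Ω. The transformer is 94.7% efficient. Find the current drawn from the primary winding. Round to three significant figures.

I_p ≈ 0.0336 A

V_s = 120 × 246/1267 = 23.299 V.
I_s = V_s/R = 23.299/142 = 0.16408 A.
P_out = V_s I_s = 23.299 × 0.16408 = 3.8229 W.
P_in = P_out/η = 3.8229/0.947 = 4.0368 W.
I_p = P_in/V_p = 4.0368/120 = 0.0336 A.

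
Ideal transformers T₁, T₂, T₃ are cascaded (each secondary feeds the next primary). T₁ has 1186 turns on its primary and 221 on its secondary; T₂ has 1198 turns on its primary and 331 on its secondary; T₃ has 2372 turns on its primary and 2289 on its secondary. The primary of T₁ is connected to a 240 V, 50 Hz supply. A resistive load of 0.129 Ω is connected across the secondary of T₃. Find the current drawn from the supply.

After T₁: V = 240.00 × 221/1186 = 44.722 V.
After T₂: V = 44.722 × 331/1198 = 12.356 V.
After T₃: V = 12.356 × 2289/2372 = 11.924 V.
I_load = 11.924/0.129 = 92.434 A, so P_out = 11.924 × 92.434 = 1102.2 W.
All ideal ⇒ P_in = P_out, so I_supply = 1102.2/240 = 4.59 A.

I_supply ≈ 4.59 A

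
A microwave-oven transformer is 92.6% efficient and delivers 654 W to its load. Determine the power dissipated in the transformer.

P_in = P_out/η = 654/0.926 = 706.263 W.
P_loss = P_in − P_out = 706.263 − 654 = 52.3 W.

P_loss ≈ 52.3 W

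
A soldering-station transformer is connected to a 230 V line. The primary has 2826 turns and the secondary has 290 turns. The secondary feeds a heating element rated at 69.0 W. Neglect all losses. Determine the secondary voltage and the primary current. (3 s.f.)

V_s = V_p × N_s/N_p = 230 × 290/2826 = 23.602 V.
I_s = P/V_s = 69.0/23.602 = 2.9234 A.
I_p = I_s × N_s/N_p = 2.9234 × 290/2826 = 0.300 A.

V_s ≈ 23.6 V, I_p ≈ 0.300 A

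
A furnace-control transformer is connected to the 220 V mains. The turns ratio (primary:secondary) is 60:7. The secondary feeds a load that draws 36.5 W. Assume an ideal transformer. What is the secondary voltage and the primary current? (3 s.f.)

V_s = V_p × N_s/N_p = 220 × 7/60 = 25.667 V.
I_s = P/V_s = 36.5/25.667 = 1.4221 A.
I_p = I_s × N_s/N_p = 1.4221 × 7/60 = 0.166 A.

V_s ≈ 25.7 V, I_p ≈ 0.166 A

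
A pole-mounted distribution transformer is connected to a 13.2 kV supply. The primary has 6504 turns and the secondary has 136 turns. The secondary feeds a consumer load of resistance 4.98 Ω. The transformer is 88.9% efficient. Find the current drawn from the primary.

V_s = 13200 × 136/6504 = 276.01 V.
I_s = V_s/R = 276.01/4.98 = 55.425 A.
P_out = V_s I_s = 276.01 × 55.425 = 15298 W.
P_in = P_out/η = 15298/0.889 = 17208 W.
I_p = P_in/V_p = 17208/13200 = 1.30 A.

I_p ≈ 1.30 A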